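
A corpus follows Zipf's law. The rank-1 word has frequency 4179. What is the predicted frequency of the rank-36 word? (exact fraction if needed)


Zipf's law: freq(rank) = f1 / rank
f1 = 4179, rank = 36
freq = 4179 / 36
GCD(4179, 36) = 3
Simplified: 1393/12

1393/12


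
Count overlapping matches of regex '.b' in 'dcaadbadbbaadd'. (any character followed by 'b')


Pattern: .b means any character followed by 'b'.
Scanning 'dcaadbadbbaadd' position-by-position:
  Pos 0: window 'dc' -> no
  Pos 1: window 'ca' -> no
  Pos 2: window 'aa' -> no
  Pos 3: window 'ad' -> no
  Pos 4: window 'db' -> MATCH
  Pos 5: window 'ba' -> no
  Pos 6: window 'ad' -> no
  Pos 7: window 'db' -> MATCH
  Pos 8: window 'bb' -> MATCH
  Pos 9: window 'ba' -> no
  Pos 10: window 'aa' -> no
  Pos 11: window 'ad' -> no
  Pos 12: window 'dd' -> no
  Pos 13: window 'd' -> no
Total matches: 3

3


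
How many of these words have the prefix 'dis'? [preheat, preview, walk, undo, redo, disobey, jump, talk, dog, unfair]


Checking each word for prefix 'dis':
  'preheat' -> no (count: 0)
  'preview' -> no (count: 0)
  'walk' -> no (count: 0)
  'undo' -> no (count: 0)
  'redo' -> no (count: 0)
  'disobey' -> YES, starts with 'dis' (count: 1)
  'jump' -> no (count: 1)
  'talk' -> no (count: 1)
  'dog' -> no (count: 1)
  'unfair' -> no (count: 1)
Total with prefix 'dis': 1

1


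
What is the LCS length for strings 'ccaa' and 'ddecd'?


DP table for LCS of 'ccaa' and 'ddecd':
       d  d  e  c  d
    0  0  0  0  0  0
  c 0  0  0  0  1  1
  c 0  0  0  0  1  1
  a 0  0  0  0  1  1
  a 0  0  0  0  1  1
LCS: 'c'
LCS length = 1

1


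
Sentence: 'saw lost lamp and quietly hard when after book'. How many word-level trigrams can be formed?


Word trigrams from [9] words:
  Trigram 1: (saw lost lamp)
  Trigram 2: (lost lamp and)
  Trigram 3: (lamp and quietly)
  Trigram 4: (and quietly hard)
  Trigram 5: (quietly hard when)
  Trigram 6: (hard when after)
  Trigram 7: (when after book)
Total word trigrams: 9 - 2 = 7

7


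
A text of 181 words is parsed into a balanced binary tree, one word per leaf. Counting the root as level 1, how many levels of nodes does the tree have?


In a balanced binary tree with n leaves the deepest leaf is ceil(log2(n)) edges below the root,
so counting node levels inclusive of root and leaves gives ceil(log2(n)) + 1 levels.
log2(181) = 7.4998
ceil(7.4998) = 8
levels = 8 + 1 = 9

9


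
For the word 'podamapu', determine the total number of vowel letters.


Scanning each character of 'podamapu':
  Position 1: 'p' -> consonant (running count: 0)
  Position 2: 'o' -> vowel (running count: 1)
  Position 3: 'd' -> consonant (running count: 1)
  Position 4: 'a' -> vowel (running count: 2)
  Position 5: 'm' -> consonant (running count: 2)
  Position 6: 'a' -> vowel (running count: 3)
  Position 7: 'p' -> consonant (running count: 3)
  Position 8: 'u' -> vowel (running count: 4)
Total vowels: 4

4


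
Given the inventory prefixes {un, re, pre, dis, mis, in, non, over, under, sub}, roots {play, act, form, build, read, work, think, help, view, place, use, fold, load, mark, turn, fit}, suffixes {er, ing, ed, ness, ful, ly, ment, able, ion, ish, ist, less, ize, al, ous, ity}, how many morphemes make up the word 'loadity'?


Segmenting 'loadity' against the inventory:
  'load' -> root (morpheme 1)
  'ity' -> suffix (morpheme 2)
Total morphemes: 2

2


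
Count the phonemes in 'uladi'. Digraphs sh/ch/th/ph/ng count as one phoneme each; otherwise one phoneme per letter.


Parsing 'uladi' greedily, digraphs first:
  'u' -> vowel phoneme (phonemes so far: 1)
  'l' -> consonant phoneme (phonemes so far: 2)
  'a' -> vowel phoneme (phonemes so far: 3)
  'd' -> consonant phoneme (phonemes so far: 4)
  'i' -> vowel phoneme (phonemes so far: 5)
Total phonemes: 5

5


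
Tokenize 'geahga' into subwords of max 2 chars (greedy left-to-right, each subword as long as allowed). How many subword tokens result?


'geahga' has 6 characters.
Chunking with max size 2:
  Chunk 1: 'ge' (positions 0-1)
  Chunk 2: 'ah' (positions 2-3)
  Chunk 3: 'ga' (positions 4-5)
Total chunks: ceil(6 / 2) = 3

3


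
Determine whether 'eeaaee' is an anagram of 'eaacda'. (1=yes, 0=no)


Sort characters of 'eeaaee': 'aaeeee'
Sort characters of 'eaacda': 'aaacde'
Sorted forms differ -> they are NOT anagrams
Result: 0

0


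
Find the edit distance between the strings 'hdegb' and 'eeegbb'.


Building DP table for s1='hdegb' (len 5) and s2='eeegbb' (len 6):
       e  e  e  g  b  b
    0  1  2  3  4  5  6
  h 1  1  2  3  4  5  6
  d 2  2  2  3  4  5  6
  e 3  2  2  2  3  4  5
  g 4  3  3  3  2  3  4
  b 5  4  4  4  3  2  3
Edit distance = dp[5][6] = 3

3


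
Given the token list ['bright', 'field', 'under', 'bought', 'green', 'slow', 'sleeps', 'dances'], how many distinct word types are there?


Listing all tokens and tracking unique types:
  Token 1: 'bright' -> NEW (unique so far: 1)
  Token 2: 'field' -> NEW (unique so far: 2)
  Token 3: 'under' -> NEW (unique so far: 3)
  Token 4: 'bought' -> NEW (unique so far: 4)
  Token 5: 'green' -> NEW (unique so far: 5)
  Token 6: 'slow' -> NEW (unique so far: 6)
  Token 7: 'sleeps' -> NEW (unique so far: 7)
  Token 8: 'dances' -> NEW (unique so far: 8)
Unique types: ('bought', 'bright', 'dances', 'field', 'green', 'sleeps', 'slow', 'under')
Vocabulary size: 8

8


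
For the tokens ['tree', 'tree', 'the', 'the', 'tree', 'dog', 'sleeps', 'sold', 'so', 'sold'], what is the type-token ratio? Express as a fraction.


Tokens: 10
Unique types: ('dog', 'sleeps', 'so', 'sold', 'the', 'tree') = 6
TTR = 6/10
Simplify: divide both by 2 -> 3/5
TTR = 3/5

3/5


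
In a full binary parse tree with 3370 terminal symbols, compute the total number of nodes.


Leaf nodes (terminals): 3370
Internal nodes = n - 1 = 3370 - 1 = 3369
Total = leaves + internal = 3370 + 3369 = 6739

6739


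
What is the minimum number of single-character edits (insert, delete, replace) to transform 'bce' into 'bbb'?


Building DP table for s1='bce' (len 3) and s2='bbb' (len 3):
       b  b  b
    0  1  2  3
  b 1  0  1  2
  c 2  1  1  2
  e 3  2  2  2
Edit distance = dp[3][3] = 2

2


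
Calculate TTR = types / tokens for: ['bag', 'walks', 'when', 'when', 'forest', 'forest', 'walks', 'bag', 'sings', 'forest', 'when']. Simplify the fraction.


Tokens: 11
Unique types: ('bag', 'forest', 'sings', 'walks', 'when') = 5
TTR = 5/11
Already in lowest terms.

5/11


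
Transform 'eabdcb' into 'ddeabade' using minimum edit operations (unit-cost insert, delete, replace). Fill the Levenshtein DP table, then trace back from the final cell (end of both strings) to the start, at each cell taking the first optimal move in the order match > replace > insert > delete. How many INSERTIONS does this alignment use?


Edit distance = 5. Backtracking from cell (6, 8) with preference match > replace > insert > delete,
then listing the resulting alignment 'eabdcb' -> 'ddeabade' left to right:
  Step 1: insert 'd' [insertion #1]
  Step 2: insert 'd' [insertion #2]
  Step 3: keep 'e'
  Step 4: keep 'a'
  Step 5: keep 'b'
  Step 6: replace d->a
  Step 7: replace c->d
  Step 8: replace b->e
Total insertions: 2

2


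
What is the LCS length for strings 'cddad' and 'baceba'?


DP table for LCS of 'cddad' and 'baceba':
       b  a  c  e  b  a
    0  0  0  0  0  0  0
  c 0  0  0  1  1  1  1
  d 0  0  0  1  1  1  1
  d 0  0  0  1  1  1  1
  a 0  0  1  1  1  1  2
  d 0  0  1  1  1  1  2
LCS: 'ca'
LCS length = 2

2


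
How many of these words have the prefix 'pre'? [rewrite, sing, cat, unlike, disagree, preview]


Checking each word for prefix 'pre':
  'rewrite' -> no (count: 0)
  'sing' -> no (count: 0)
  'cat' -> no (count: 0)
  'unlike' -> no (count: 0)
  'disagree' -> no (count: 0)
  'preview' -> YES, starts with 'pre' (count: 1)
Total with prefix 'pre': 1

1


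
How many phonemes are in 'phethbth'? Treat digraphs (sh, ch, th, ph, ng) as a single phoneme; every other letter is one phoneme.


Parsing 'phethbth' greedily, digraphs first:
  'ph' -> digraph (1 consonant phoneme) (phonemes so far: 1)
  'e' -> vowel phoneme (phonemes so far: 2)
  'th' -> digraph (1 consonant phoneme) (phonemes so far: 3)
  'b' -> consonant phoneme (phonemes so far: 4)
  'th' -> digraph (1 consonant phoneme) (phonemes so far: 5)
Total phonemes: 5

5


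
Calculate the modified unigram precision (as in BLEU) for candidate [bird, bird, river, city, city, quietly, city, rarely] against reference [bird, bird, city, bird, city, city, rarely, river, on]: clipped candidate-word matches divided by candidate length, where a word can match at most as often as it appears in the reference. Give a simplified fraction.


Reference word counts: {'bird': 3, 'city': 3, 'on': 1, 'rarely': 1, 'river': 1}
Checking each candidate word (with clipping):
  'bird' -> in reference (ref count 3, used 1/3) -> match (matches: 1)
  'bird' -> in reference (ref count 3, used 2/3) -> match (matches: 2)
  'river' -> in reference (ref count 1, used 1/1) -> match (matches: 3)
  'city' -> in reference (ref count 3, used 1/3) -> match (matches: 4)
  'city' -> in reference (ref count 3, used 2/3) -> match (matches: 5)
  'quietly' -> not in reference -> no match (matches: 5)
  'city' -> in reference (ref count 3, used 3/3) -> match (matches: 6)
  'rarely' -> in reference (ref count 1, used 1/1) -> match (matches: 7)
Clipped matches: 7, Candidate length: 8
Precision = 7/8

7/8


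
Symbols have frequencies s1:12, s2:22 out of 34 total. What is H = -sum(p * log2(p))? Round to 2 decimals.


Computing entropy H = -sum(p_i * log2(p_i)):
  s1: p = 12/34 = 0.3529, -p*log2(p) = 0.5303
  s2: p = 22/34 = 0.6471, -p*log2(p) = 0.4064
H = sum of terms = 0.9367
Rounded to 2 decimals: 0.94

0.94


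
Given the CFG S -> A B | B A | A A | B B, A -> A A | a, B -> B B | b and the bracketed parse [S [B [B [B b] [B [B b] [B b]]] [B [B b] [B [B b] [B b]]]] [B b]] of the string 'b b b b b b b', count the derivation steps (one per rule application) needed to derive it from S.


Every bracketed nonterminal node [X ...] in the tree is produced by exactly one rule application.
Reading the tree off as a leftmost derivation:
  Step 1: S  =>  B B   (applied S -> B B)
  Step 2: B B  =>  B B B   (applied B -> B B)
  Step 3: B B B  =>  B B B B   (applied B -> B B)
  Step 4: B B B B  =>  b B B B   (applied B -> b)
  Step 5: b B B B  =>  b B B B B   (applied B -> B B)
  Step 6: b B B B B  =>  b b B B B   (applied B -> b)
  Step 7: b b B B B  =>  b b b B B   (applied B -> b)
  Step 8: b b b B B  =>  b b b B B B   (applied B -> B B)
  Step 9: b b b B B B  =>  b b b b B B   (applied B -> b)
  Step 10: b b b b B B  =>  b b b b B B B   (applied B -> B B)
  Step 11: b b b b B B B  =>  b b b b b B B   (applied B -> b)
  Step 12: b b b b b B B  =>  b b b b b b B   (applied B -> b)
  Step 13: b b b b b b B  =>  b b b b b b b   (applied B -> b)
Final yield: b b b b b b b
Total rewrite steps: 13

13


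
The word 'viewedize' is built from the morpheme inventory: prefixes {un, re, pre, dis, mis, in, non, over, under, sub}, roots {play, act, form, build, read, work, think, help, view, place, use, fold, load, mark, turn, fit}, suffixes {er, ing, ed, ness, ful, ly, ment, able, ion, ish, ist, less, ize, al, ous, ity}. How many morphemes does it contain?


Segmenting 'viewedize' against the inventory:
  'view' -> root (morpheme 1)
  'ed' -> suffix (morpheme 2)
  'ize' -> suffix (morpheme 3)
Total morphemes: 3

3


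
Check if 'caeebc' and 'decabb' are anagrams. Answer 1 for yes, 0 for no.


Sort characters of 'caeebc': 'abccee'
Sort characters of 'decabb': 'abbcde'
Sorted forms differ -> they are NOT anagrams
Result: 0

0


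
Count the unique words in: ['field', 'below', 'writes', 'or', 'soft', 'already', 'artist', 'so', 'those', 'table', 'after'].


Listing all tokens and tracking unique types:
  Token 1: 'field' -> NEW (unique so far: 1)
  Token 2: 'below' -> NEW (unique so far: 2)
  Token 3: 'writes' -> NEW (unique so far: 3)
  Token 4: 'or' -> NEW (unique so far: 4)
  Token 5: 'soft' -> NEW (unique so far: 5)
  Token 6: 'already' -> NEW (unique so far: 6)
  Token 7: 'artist' -> NEW (unique so far: 7)
  Token 8: 'so' -> NEW (unique so far: 8)
  Token 9: 'those' -> NEW (unique so far: 9)
  Token 10: 'table' -> NEW (unique so far: 10)
  Token 11: 'after' -> NEW (unique so far: 11)
Unique types: ('after', 'already', 'artist', 'below', 'field', 'or', 'so', 'soft', 'table', 'those', 'writes')
Vocabulary size: 11

11


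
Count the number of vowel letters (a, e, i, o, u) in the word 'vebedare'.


Scanning each character of 'vebedare':
  Position 1: 'v' -> consonant (running count: 0)
  Position 2: 'e' -> vowel (running count: 1)
  Position 3: 'b' -> consonant (running count: 1)
  Position 4: 'e' -> vowel (running count: 2)
  Position 5: 'd' -> consonant (running count: 2)
  Position 6: 'a' -> vowel (running count: 3)
  Position 7: 'r' -> consonant (running count: 3)
  Position 8: 'e' -> vowel (running count: 4)
Total vowels: 4

4


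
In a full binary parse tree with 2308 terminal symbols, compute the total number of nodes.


Leaf nodes (terminals): 2308
Internal nodes = n - 1 = 2308 - 1 = 2307
Total = leaves + internal = 2308 + 2307 = 4615

4615


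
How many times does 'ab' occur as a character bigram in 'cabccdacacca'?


Scanning 'cabccdacacca' for bigram 'ab':
  Position 0: 'ca' -> no
  Position 1: 'ab' -> MATCH
  Position 2: 'bc' -> no
  Position 3: 'cc' -> no
  Position 4: 'cd' -> no
  Position 5: 'da' -> no
  Position 6: 'ac' -> no
  Position 7: 'ca' -> no
  Position 8: 'ac' -> no
  Position 9: 'cc' -> no
  Position 10: 'ca' -> no
Total matches: 1

1


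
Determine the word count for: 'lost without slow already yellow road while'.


Counting words by splitting on spaces:
  Word 1: 'lost'
  Word 2: 'without'
  Word 3: 'slow'
  Word 4: 'already'
  Word 5: 'yellow'
  Word 6: 'road'
  Word 7: 'while'
Total words: 7

7


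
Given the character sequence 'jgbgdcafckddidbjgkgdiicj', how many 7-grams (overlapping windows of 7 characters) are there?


String 'jgbgdcafckddidbjgkgdiicj' has length L = 24.
Number of overlapping n-grams = L - n + 1
Substituting: 24 - 7 + 1 = 18

18


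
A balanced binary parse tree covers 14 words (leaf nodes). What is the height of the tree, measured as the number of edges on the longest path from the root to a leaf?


In a balanced binary tree with n leaves the deepest leaf is ceil(log2(n)) edges below the root.
log2(14) = 3.8074
ceil(3.8074) = 4
height (edges) = 4

4


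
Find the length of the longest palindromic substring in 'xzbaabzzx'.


Scanning 'xzbaabzzx' for palindromic substrings.
Substring at positions 1-6: 'zbaabz'.
Check: reverse('zbaabz') = 'zbaabz' -> palindrome confirmed.
Neighbouring characters ('x' / 'z') break symmetry, so it cannot extend further.
No longer palindromic substring exists; longest length = 6

6


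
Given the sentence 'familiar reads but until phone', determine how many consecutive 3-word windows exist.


Word trigrams from [5] words:
  Trigram 1: (familiar reads but)
  Trigram 2: (reads but until)
  Trigram 3: (but until phone)
Total word trigrams: 5 - 2 = 3

3


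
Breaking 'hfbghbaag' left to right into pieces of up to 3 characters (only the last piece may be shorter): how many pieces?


'hfbghbaag' has 9 characters.
Chunking with max size 3:
  Chunk 1: 'hfb' (positions 0-2)
  Chunk 2: 'ghb' (positions 3-5)
  Chunk 3: 'aag' (positions 6-8)
Total chunks: ceil(9 / 3) = 3

3


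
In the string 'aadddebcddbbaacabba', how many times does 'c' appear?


Scanning 'aadddebcddbbaacabba' for 'c':
  Position 7: 'c' -> MATCH (count: 1)
  Position 14: 'c' -> MATCH (count: 2)
Total occurrences of 'c': 2

2


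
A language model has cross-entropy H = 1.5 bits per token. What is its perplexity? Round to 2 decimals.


Perplexity formula: PP = 2^H
H = 1.5
PP = 2^1.5
Decompose: 2^1.5 = 2^1 * 2^0.5 = 2^1 * sqrt(2)
2^1 = 2, sqrt(2) ~ 1.4142136
PP ~ 2 * 1.4142136 = 2.8284272
Rounded to 2 decimals: 2.83

2.83


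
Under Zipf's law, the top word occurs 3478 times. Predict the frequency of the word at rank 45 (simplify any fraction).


Zipf's law: freq(rank) = f1 / rank
f1 = 3478, rank = 45
freq = 3478 / 45
GCD(3478, 45) = 1
Simplified: 3478/45

3478/45


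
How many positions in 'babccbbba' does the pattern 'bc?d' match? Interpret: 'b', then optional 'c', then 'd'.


Pattern: bc?d means 'b', then optional 'c', then 'd'.
Scanning 'babccbbba' position-by-position:
  Pos 0: window 'bab' -> no
  Pos 1: window 'abc' -> no
  Pos 2: window 'bcc' -> no
  Pos 3: window 'ccb' -> no
  Pos 4: window 'cbb' -> no
  Pos 5: window 'bbb' -> no
  Pos 6: window 'bba' -> no
  Pos 7: window 'ba' -> no
  Pos 8: window 'a' -> no
Total matches: 0

0


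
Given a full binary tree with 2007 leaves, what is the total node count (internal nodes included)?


Leaf nodes (terminals): 2007
Internal nodes = n - 1 = 2007 - 1 = 2006
Total = leaves + internal = 2007 + 2006 = 4013

4013


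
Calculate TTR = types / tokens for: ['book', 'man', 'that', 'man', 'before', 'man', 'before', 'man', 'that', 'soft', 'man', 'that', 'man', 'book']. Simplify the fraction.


Tokens: 14
Unique types: ('before', 'book', 'man', 'soft', 'that') = 5
TTR = 5/14
Already in lowest terms.

5/14


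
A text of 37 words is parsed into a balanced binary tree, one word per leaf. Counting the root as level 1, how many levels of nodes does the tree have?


In a balanced binary tree with n leaves the deepest leaf is ceil(log2(n)) edges below the root,
so counting node levels inclusive of root and leaves gives ceil(log2(n)) + 1 levels.
log2(37) = 5.2095
ceil(5.2095) = 6
levels = 6 + 1 = 7

7


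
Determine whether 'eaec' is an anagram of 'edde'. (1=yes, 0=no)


Sort characters of 'eaec': 'acee'
Sort characters of 'edde': 'ddee'
Sorted forms differ -> they are NOT anagrams
Result: 0

0


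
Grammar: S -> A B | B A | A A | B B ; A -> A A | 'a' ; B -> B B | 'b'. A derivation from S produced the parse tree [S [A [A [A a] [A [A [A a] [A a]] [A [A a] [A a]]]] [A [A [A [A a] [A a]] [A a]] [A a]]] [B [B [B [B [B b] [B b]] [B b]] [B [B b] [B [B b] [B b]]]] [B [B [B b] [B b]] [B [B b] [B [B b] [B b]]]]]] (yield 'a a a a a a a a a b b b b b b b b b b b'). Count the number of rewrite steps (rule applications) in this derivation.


Every bracketed nonterminal node [X ...] in the tree is produced by exactly one rule application.
Reading the tree off as a leftmost derivation:
  Step 1: S  =>  A B   (applied S -> A B)
  Step 2: A B  =>  A A B   (applied A -> A A)
  Step 3: A A B  =>  A A A B   (applied A -> A A)
  Step 4: A A A B  =>  a A A B   (applied A -> a)
  Step 5: a A A B  =>  a A A A B   (applied A -> A A)
  Step 6: a A A A B  =>  a A A A A B   (applied A -> A A)
  Step 7: a A A A A B  =>  a a A A A B   (applied A -> a)
  Step 8: a a A A A B  =>  a a a A A B   (applied A -> a)
  Step 9: a a a A A B  =>  a a a A A A B   (applied A -> A A)
  Step 10: a a a A A A B  =>  a a a a A A B   (applied A -> a)
  Step 11: a a a a A A B  =>  a a a a a A B   (applied A -> a)
  Step 12: a a a a a A B  =>  a a a a a A A B   (applied A -> A A)
  Step 13: a a a a a A A B  =>  a a a a a A A A B   (applied A -> A A)
  Step 14: a a a a a A A A B  =>  a a a a a A A A A B   (applied A -> A A)
  Step 15: a a a a a A A A A B  =>  a a a a a a A A A B   (applied A -> a)
  Step 16: a a a a a a A A A B  =>  a a a a a a a A A B   (applied A -> a)
  Step 17: a a a a a a a A A B  =>  a a a a a a a a A B   (applied A -> a)
  Step 18: a a a a a a a a A B  =>  a a a a a a a a a B   (applied A -> a)
  Step 19: a a a a a a a a a B  =>  a a a a a a a a a B B   (applied B -> B B)
  Step 20: a a a a a a a a a B B  =>  a a a a a a a a a B B B   (applied B -> B B)
  Step 21: a a a a a a a a a B B B  =>  a a a a a a a a a B B B B   (applied B -> B B)
  Step 22: a a a a a a a a a B B B B  =>  a a a a a a a a a B B B B B   (applied B -> B B)
  Step 23: a a a a a a a a a B B B B B  =>  a a a a a a a a a b B B B B   (applied B -> b)
  Step 24: a a a a a a a a a b B B B B  =>  a a a a a a a a a b b B B B   (applied B -> b)
  Step 25: a a a a a a a a a b b B B B  =>  a a a a a a a a a b b b B B   (applied B -> b)
  Step 26: a a a a a a a a a b b b B B  =>  a a a a a a a a a b b b B B B   (applied B -> B B)
  Step 27: a a a a a a a a a b b b B B B  =>  a a a a a a a a a b b b b B B   (applied B -> b)
  Step 28: a a a a a a a a a b b b b B B  =>  a a a a a a a a a b b b b B B B   (applied B -> B B)
  Step 29: a a a a a a a a a b b b b B B B  =>  a a a a a a a a a b b b b b B B   (applied B -> b)
  Step 30: a a a a a a a a a b b b b b B B  =>  a a a a a a a a a b b b b b b B   (applied B -> b)
  Step 31: a a a a a a a a a b b b b b b B  =>  a a a a a a a a a b b b b b b B B   (applied B -> B B)
  Step 32: a a a a a a a a a b b b b b b B B  =>  a a a a a a a a a b b b b b b B B B   (applied B -> B B)
  Step 33: a a a a a a a a a b b b b b b B B B  =>  a a a a a a a a a b b b b b b b B B   (applied B -> b)
  Step 34: a a a a a a a a a b b b b b b b B B  =>  a a a a a a a a a b b b b b b b b B   (applied B -> b)
  Step 35: a a a a a a a a a b b b b b b b b B  =>  a a a a a a a a a b b b b b b b b B B   (applied B -> B B)
  Step 36: a a a a a a a a a b b b b b b b b B B  =>  a a a a a a a a a b b b b b b b b b B   (applied B -> b)
  Step 37: a a a a a a a a a b b b b b b b b b B  =>  a a a a a a a a a b b b b b b b b b B B   (applied B -> B B)
  Step 38: a a a a a a a a a b b b b b b b b b B B  =>  a a a a a a a a a b b b b b b b b b b B   (applied B -> b)
  Step 39: a a a a a a a a a b b b b b b b b b b B  =>  a a a a a a a a a b b b b b b b b b b b   (applied B -> b)
Final yield: a a a a a a a a a b b b b b b b b b b b
Total rewrite steps: 39

39


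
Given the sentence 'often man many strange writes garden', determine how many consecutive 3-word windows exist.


Word trigrams from [6] words:
  Trigram 1: (often man many)
  Trigram 2: (man many strange)
  Trigram 3: (many strange writes)
  Trigram 4: (strange writes garden)
Total word trigrams: 6 - 2 = 4

4


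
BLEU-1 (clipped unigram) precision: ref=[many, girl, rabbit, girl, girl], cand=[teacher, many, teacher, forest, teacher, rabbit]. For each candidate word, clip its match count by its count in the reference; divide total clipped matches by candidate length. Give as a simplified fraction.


Reference word counts: {'girl': 3, 'many': 1, 'rabbit': 1}
Checking each candidate word (with clipping):
  'teacher' -> not in reference -> no match (matches: 0)
  'many' -> in reference (ref count 1, used 1/1) -> match (matches: 1)
  'teacher' -> not in reference -> no match (matches: 1)
  'forest' -> not in reference -> no match (matches: 1)
  'teacher' -> not in reference -> no match (matches: 1)
  'rabbit' -> in reference (ref count 1, used 1/1) -> match (matches: 2)
Clipped matches: 2, Candidate length: 6
Precision = 2/6 = 1/3

1/3


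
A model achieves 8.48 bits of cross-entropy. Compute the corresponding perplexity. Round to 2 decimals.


Perplexity formula: PP = 2^H
H = 8.48
PP = 2^8.48
Decompose: 2^8.48 = 2^8 * 2^0.48
2^8 = 256, 2^0.48 ~ 1.3947437
PP ~ 256 * 1.3947437 = 357.0543872
Rounded to 2 decimals: 357.05

357.05


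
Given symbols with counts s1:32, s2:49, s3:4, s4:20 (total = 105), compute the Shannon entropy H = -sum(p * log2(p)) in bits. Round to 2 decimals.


Computing entropy H = -sum(p_i * log2(p_i)):
  s1: p = 32/105 = 0.3048, -p*log2(p) = 0.5224
  s2: p = 49/105 = 0.4667, -p*log2(p) = 0.5131
  s3: p = 4/105 = 0.0381, -p*log2(p) = 0.1796
  s4: p = 20/105 = 0.1905, -p*log2(p) = 0.4557
H = sum of terms = 1.6708
Rounded to 2 decimals: 1.67

1.67


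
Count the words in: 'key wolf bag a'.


Counting words by splitting on spaces:
  Word 1: 'key'
  Word 2: 'wolf'
  Word 3: 'bag'
  Word 4: 'a'
Total words: 4

4


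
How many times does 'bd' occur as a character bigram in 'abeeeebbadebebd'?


Scanning 'abeeeebbadebebd' for bigram 'bd':
  Position 0: 'ab' -> no
  Position 1: 'be' -> no
  Position 2: 'ee' -> no
  Position 3: 'ee' -> no
  Position 4: 'ee' -> no
  Position 5: 'eb' -> no
  Position 6: 'bb' -> no
  Position 7: 'ba' -> no
  Position 8: 'ad' -> no
  Position 9: 'de' -> no
  Position 10: 'eb' -> no
  Position 11: 'be' -> no
  Position 12: 'eb' -> no
  Position 13: 'bd' -> MATCH
Total matches: 1

1


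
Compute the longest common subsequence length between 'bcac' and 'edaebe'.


DP table for LCS of 'bcac' and 'edaebe':
       e  d  a  e  b  e
    0  0  0  0  0  0  0
  b 0  0  0  0  0  1  1
  c 0  0  0  0  0  1  1
  a 0  0  0  1  1  1  1
  c 0  0  0  1  1  1  1
LCS: 'b'
LCS length = 1

1


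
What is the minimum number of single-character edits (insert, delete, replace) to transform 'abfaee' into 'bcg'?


Building DP table for s1='abfaee' (len 6) and s2='bcg' (len 3):
       b  c  g
    0  1  2  3
  a 1  1  2  3
  b 2  1  2  3
  f 3  2  2  3
  a 4  3  3  3
  e 5  4  4  4
  e 6  5  5  5
Edit distance = dp[6][3] = 5

5


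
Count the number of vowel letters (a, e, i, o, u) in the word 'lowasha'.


Scanning each character of 'lowasha':
  Position 1: 'l' -> consonant (running count: 0)
  Position 2: 'o' -> vowel (running count: 1)
  Position 3: 'w' -> consonant (running count: 1)
  Position 4: 'a' -> vowel (running count: 2)
  Position 5: 's' -> consonant (running count: 2)
  Position 6: 'h' -> consonant (running count: 2)
  Position 7: 'a' -> vowel (running count: 3)
Total vowels: 3

3


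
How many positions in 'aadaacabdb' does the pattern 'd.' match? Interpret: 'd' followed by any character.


Pattern: d. means 'd' followed by any character.
Scanning 'aadaacabdb' position-by-position:
  Pos 0: window 'aa' -> no
  Pos 1: window 'ad' -> no
  Pos 2: window 'da' -> MATCH
  Pos 3: window 'aa' -> no
  Pos 4: window 'ac' -> no
  Pos 5: window 'ca' -> no
  Pos 6: window 'ab' -> no
  Pos 7: window 'bd' -> no
  Pos 8: window 'db' -> MATCH
  Pos 9: window 'b' -> no
Total matches: 2

2


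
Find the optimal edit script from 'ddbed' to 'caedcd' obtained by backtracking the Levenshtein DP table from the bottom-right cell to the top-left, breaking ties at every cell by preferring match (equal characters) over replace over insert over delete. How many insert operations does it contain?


Edit distance = 5. Backtracking from cell (5, 6) with preference match > replace > insert > delete,
then listing the resulting alignment 'ddbed' -> 'caedcd' left to right:
  Step 1: insert 'c' [insertion #1]
  Step 2: replace d->a
  Step 3: replace d->e
  Step 4: replace b->d
  Step 5: replace e->c
  Step 6: keep 'd'
Total insertions: 1

1


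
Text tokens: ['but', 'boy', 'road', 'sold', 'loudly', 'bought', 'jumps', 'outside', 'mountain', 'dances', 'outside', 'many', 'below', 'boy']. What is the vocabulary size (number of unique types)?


Listing all tokens and tracking unique types:
  Token 1: 'but' -> NEW (unique so far: 1)
  Token 2: 'boy' -> NEW (unique so far: 2)
  Token 3: 'road' -> NEW (unique so far: 3)
  Token 4: 'sold' -> NEW (unique so far: 4)
  Token 5: 'loudly' -> NEW (unique so far: 5)
  Token 6: 'bought' -> NEW (unique so far: 6)
  Token 7: 'jumps' -> NEW (unique so far: 7)
  Token 8: 'outside' -> NEW (unique so far: 8)
  Token 9: 'mountain' -> NEW (unique so far: 9)
  Token 10: 'dances' -> NEW (unique so far: 10)
  Token 11: 'outside' -> duplicate (unique so far: 10)
  Token 12: 'many' -> NEW (unique so far: 11)
  Token 13: 'below' -> NEW (unique so far: 12)
  Token 14: 'boy' -> duplicate (unique so far: 12)
Unique types: ('below', 'bought', 'boy', 'but', 'dances', 'jumps', 'loudly', 'many', 'mountain', 'outside', 'road', 'sold')
Vocabulary size: 12

12


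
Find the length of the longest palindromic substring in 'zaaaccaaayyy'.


Scanning 'zaaaccaaayyy' for palindromic substrings.
Substring at positions 1-8: 'aaaccaaa'.
Check: reverse('aaaccaaa') = 'aaaccaaa' -> palindrome confirmed.
Neighbouring characters ('z' / 'y') break symmetry, so it cannot extend further.
No longer palindromic substring exists; longest length = 8

8


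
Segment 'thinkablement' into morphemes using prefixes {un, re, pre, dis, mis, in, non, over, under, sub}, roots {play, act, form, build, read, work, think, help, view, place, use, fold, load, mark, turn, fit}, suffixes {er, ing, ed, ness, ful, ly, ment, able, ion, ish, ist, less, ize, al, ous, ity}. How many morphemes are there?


Segmenting 'thinkablement' against the inventory:
  'think' -> root (morpheme 1)
  'able' -> suffix (morpheme 2)
  'ment' -> suffix (morpheme 3)
Total morphemes: 3

3


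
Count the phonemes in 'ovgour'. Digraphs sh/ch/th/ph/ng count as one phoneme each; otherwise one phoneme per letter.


Parsing 'ovgour' greedily, digraphs first:
  'o' -> vowel phoneme (phonemes so far: 1)
  'v' -> consonant phoneme (phonemes so far: 2)
  'g' -> consonant phoneme (phonemes so far: 3)
  'o' -> vowel phoneme (phonemes so far: 4)
  'u' -> vowel phoneme (phonemes so far: 5)
  'r' -> consonant phoneme (phonemes so far: 6)
Total phonemes: 6

6


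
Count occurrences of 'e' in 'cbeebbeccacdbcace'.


Scanning 'cbeebbeccacdbcace' for 'e':
  Position 2: 'e' -> MATCH (count: 1)
  Position 3: 'e' -> MATCH (count: 2)
  Position 6: 'e' -> MATCH (count: 3)
  Position 16: 'e' -> MATCH (count: 4)
Total occurrences of 'e': 4

4


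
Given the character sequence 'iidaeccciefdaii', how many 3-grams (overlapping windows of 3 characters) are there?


String 'iidaeccciefdaii' has length L = 15.
Number of overlapping n-grams = L - n + 1
Substituting: 15 - 3 + 1 = 13

13


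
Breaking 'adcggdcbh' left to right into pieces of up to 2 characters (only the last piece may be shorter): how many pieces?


'adcggdcbh' has 9 characters.
Chunking with max size 2:
  Chunk 1: 'ad' (positions 0-1)
  Chunk 2: 'cg' (positions 2-3)
  Chunk 3: 'gd' (positions 4-5)
  Chunk 4: 'cb' (positions 6-7)
  Chunk 5: 'h' (positions 8-8)
Total chunks: ceil(9 / 2) = 5

5


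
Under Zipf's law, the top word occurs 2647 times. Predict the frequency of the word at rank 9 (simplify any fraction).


Zipf's law: freq(rank) = f1 / rank
f1 = 2647, rank = 9
freq = 2647 / 9
GCD(2647, 9) = 1
Simplified: 2647/9

2647/9


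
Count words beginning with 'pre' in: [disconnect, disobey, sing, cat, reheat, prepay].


Checking each word for prefix 'pre':
  'disconnect' -> no (count: 0)
  'disobey' -> no (count: 0)
  'sing' -> no (count: 0)
  'cat' -> no (count: 0)
  'reheat' -> no (count: 0)
  'prepay' -> YES, starts with 'pre' (count: 1)
Total with prefix 'pre': 1

1


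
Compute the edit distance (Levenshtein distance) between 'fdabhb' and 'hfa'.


Building DP table for s1='fdabhb' (len 6) and s2='hfa' (len 3):
       h  f  a
    0  1  2  3
  f 1  1  1  2
  d 2  2  2  2
  a 3  3  3  2
  b 4  4  4  3
  h 5  4  5  4
  b 6  5  5  5
Edit distance = dp[6][3] = 5

5


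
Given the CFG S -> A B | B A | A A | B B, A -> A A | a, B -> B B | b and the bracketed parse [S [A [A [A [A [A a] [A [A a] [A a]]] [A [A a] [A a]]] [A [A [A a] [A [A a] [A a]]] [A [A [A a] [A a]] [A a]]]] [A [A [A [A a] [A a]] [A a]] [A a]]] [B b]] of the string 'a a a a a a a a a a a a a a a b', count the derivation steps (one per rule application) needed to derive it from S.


Every bracketed nonterminal node [X ...] in the tree is produced by exactly one rule application.
Reading the tree off as a leftmost derivation:
  Step 1: S  =>  A B   (applied S -> A B)
  Step 2: A B  =>  A A B   (applied A -> A A)
  Step 3: A A B  =>  A A A B   (applied A -> A A)
  Step 4: A A A B  =>  A A A A B   (applied A -> A A)
  Step 5: A A A A B  =>  A A A A A B   (applied A -> A A)
  Step 6: A A A A A B  =>  a A A A A B   (applied A -> a)
  Step 7: a A A A A B  =>  a A A A A A B   (applied A -> A A)
  Step 8: a A A A A A B  =>  a a A A A A B   (applied A -> a)
  Step 9: a a A A A A B  =>  a a a A A A B   (applied A -> a)
  Step 10: a a a A A A B  =>  a a a A A A A B   (applied A -> A A)
  Step 11: a a a A A A A B  =>  a a a a A A A B   (applied A -> a)
  Step 12: a a a a A A A B  =>  a a a a a A A B   (applied A -> a)
  Step 13: a a a a a A A B  =>  a a a a a A A A B   (applied A -> A A)
  Step 14: a a a a a A A A B  =>  a a a a a A A A A B   (applied A -> A A)
  Step 15: a a a a a A A A A B  =>  a a a a a a A A A B   (applied A -> a)
  Step 16: a a a a a a A A A B  =>  a a a a a a A A A A B   (applied A -> A A)
  Step 17: a a a a a a A A A A B  =>  a a a a a a a A A A B   (applied A -> a)
  Step 18: a a a a a a a A A A B  =>  a a a a a a a a A A B   (applied A -> a)
  Step 19: a a a a a a a a A A B  =>  a a a a a a a a A A A B   (applied A -> A A)
  Step 20: a a a a a a a a A A A B  =>  a a a a a a a a A A A A B   (applied A -> A A)
  Step 21: a a a a a a a a A A A A B  =>  a a a a a a a a a A A A B   (applied A -> a)
  Step 22: a a a a a a a a a A A A B  =>  a a a a a a a a a a A A B   (applied A -> a)
  Step 23: a a a a a a a a a a A A B  =>  a a a a a a a a a a a A B   (applied A -> a)
  Step 24: a a a a a a a a a a a A B  =>  a a a a a a a a a a a A A B   (applied A -> A A)
  Step 25: a a a a a a a a a a a A A B  =>  a a a a a a a a a a a A A A B   (applied A -> A A)
  Step 26: a a a a a a a a a a a A A A B  =>  a a a a a a a a a a a A A A A B   (applied A -> A A)
  Step 27: a a a a a a a a a a a A A A A B  =>  a a a a a a a a a a a a A A A B   (applied A -> a)
  Step 28: a a a a a a a a a a a a A A A B  =>  a a a a a a a a a a a a a A A B   (applied A -> a)
  Step 29: a a a a a a a a a a a a a A A B  =>  a a a a a a a a a a a a a a A B   (applied A -> a)
  Step 30: a a a a a a a a a a a a a a A B  =>  a a a a a a a a a a a a a a a B   (applied A -> a)
  Step 31: a a a a a a a a a a a a a a a B  =>  a a a a a a a a a a a a a a a b   (applied B -> b)
Final yield: a a a a a a a a a a a a a a a b
Total rewrite steps: 31

31


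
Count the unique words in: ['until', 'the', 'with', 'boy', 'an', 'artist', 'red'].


Listing all tokens and tracking unique types:
  Token 1: 'until' -> NEW (unique so far: 1)
  Token 2: 'the' -> NEW (unique so far: 2)
  Token 3: 'with' -> NEW (unique so far: 3)
  Token 4: 'boy' -> NEW (unique so far: 4)
  Token 5: 'an' -> NEW (unique so far: 5)
  Token 6: 'artist' -> NEW (unique so far: 6)
  Token 7: 'red' -> NEW (unique so far: 7)
Unique types: ('an', 'artist', 'boy', 'red', 'the', 'until', 'with')
Vocabulary size: 7

7


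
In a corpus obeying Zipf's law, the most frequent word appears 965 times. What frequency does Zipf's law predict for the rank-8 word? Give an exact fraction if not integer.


Zipf's law: freq(rank) = f1 / rank
f1 = 965, rank = 8
freq = 965 / 8
GCD(965, 8) = 1
Simplified: 965/8

965/8


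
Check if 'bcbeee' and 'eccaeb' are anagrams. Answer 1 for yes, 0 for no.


Sort characters of 'bcbeee': 'bbceee'
Sort characters of 'eccaeb': 'abccee'
Sorted forms differ -> they are NOT anagrams
Result: 0

0


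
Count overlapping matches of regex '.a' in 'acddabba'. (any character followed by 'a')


Pattern: .a means any character followed by 'a'.
Scanning 'acddabba' position-by-position:
  Pos 0: window 'ac' -> no
  Pos 1: window 'cd' -> no
  Pos 2: window 'dd' -> no
  Pos 3: window 'da' -> MATCH
  Pos 4: window 'ab' -> no
  Pos 5: window 'bb' -> no
  Pos 6: window 'ba' -> MATCH
  Pos 7: window 'a' -> no
Total matches: 2

2


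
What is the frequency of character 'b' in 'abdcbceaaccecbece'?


Scanning 'abdcbceaaccecbece' for 'b':
  Position 1: 'b' -> MATCH (count: 1)
  Position 4: 'b' -> MATCH (count: 2)
  Position 13: 'b' -> MATCH (count: 3)
Total occurrences of 'b': 3

3


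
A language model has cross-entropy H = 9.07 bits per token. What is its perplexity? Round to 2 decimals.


Perplexity formula: PP = 2^H
H = 9.07
PP = 2^9.07
Decompose: 2^9.07 = 2^9 * 2^0.07
2^9 = 512, 2^0.07 ~ 1.0497167
PP ~ 512 * 1.0497167 = 537.4549504
Rounded to 2 decimals: 537.45

537.45


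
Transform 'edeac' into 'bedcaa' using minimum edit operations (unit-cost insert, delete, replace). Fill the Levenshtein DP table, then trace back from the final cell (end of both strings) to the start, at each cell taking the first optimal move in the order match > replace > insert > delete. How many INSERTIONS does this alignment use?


Edit distance = 3. Backtracking from cell (5, 6) with preference match > replace > insert > delete,
then listing the resulting alignment 'edeac' -> 'bedcaa' left to right:
  Step 1: insert 'b' [insertion #1]
  Step 2: keep 'e'
  Step 3: keep 'd'
  Step 4: replace e->c
  Step 5: keep 'a'
  Step 6: replace c->a
Total insertions: 1

1


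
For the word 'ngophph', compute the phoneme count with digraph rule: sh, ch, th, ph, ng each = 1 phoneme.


Parsing 'ngophph' greedily, digraphs first:
  'ng' -> digraph (1 consonant phoneme) (phonemes so far: 1)
  'o' -> vowel phoneme (phonemes so far: 2)
  'ph' -> digraph (1 consonant phoneme) (phonemes so far: 3)
  'ph' -> digraph (1 consonant phoneme) (phonemes so far: 4)
Total phonemes: 4

4


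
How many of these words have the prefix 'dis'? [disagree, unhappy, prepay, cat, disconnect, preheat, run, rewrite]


Checking each word for prefix 'dis':
  'disagree' -> YES, starts with 'dis' (count: 1)
  'unhappy' -> no (count: 1)
  'prepay' -> no (count: 1)
  'cat' -> no (count: 1)
  'disconnect' -> YES, starts with 'dis' (count: 2)
  'preheat' -> no (count: 2)
  'run' -> no (count: 2)
  'rewrite' -> no (count: 2)
Total with prefix 'dis': 2

2


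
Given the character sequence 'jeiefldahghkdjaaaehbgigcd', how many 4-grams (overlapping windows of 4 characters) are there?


String 'jeiefldahghkdjaaaehbgigcd' has length L = 25.
Number of overlapping n-grams = L - n + 1
Substituting: 25 - 4 + 1 = 22

22


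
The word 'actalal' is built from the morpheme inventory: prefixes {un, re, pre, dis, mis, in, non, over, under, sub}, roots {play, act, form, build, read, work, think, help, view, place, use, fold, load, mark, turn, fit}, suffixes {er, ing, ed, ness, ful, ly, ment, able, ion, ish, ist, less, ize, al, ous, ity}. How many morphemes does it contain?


Segmenting 'actalal' against the inventory:
  'act' -> root (morpheme 1)
  'al' -> suffix (morpheme 2)
  'al' -> suffix (morpheme 3)
Total morphemes: 3

3


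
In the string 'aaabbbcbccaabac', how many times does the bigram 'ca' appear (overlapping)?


Scanning 'aaabbbcbccaabac' for bigram 'ca':
  Position 0: 'aa' -> no
  Position 1: 'aa' -> no
  Position 2: 'ab' -> no
  Position 3: 'bb' -> no
  Position 4: 'bb' -> no
  Position 5: 'bc' -> no
  Position 6: 'cb' -> no
  Position 7: 'bc' -> no
  Position 8: 'cc' -> no
  Position 9: 'ca' -> MATCH
  Position 10: 'aa' -> no
  Position 11: 'ab' -> no
  Position 12: 'ba' -> no
  Position 13: 'ac' -> no
Total matches: 1

1


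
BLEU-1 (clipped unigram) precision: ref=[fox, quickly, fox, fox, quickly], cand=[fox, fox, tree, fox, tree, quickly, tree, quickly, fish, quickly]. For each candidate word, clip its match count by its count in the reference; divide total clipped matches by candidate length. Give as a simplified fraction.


Reference word counts: {'fox': 3, 'quickly': 2}
Checking each candidate word (with clipping):
  'fox' -> in reference (ref count 3, used 1/3) -> match (matches: 1)
  'fox' -> in reference (ref count 3, used 2/3) -> match (matches: 2)
  'tree' -> not in reference -> no match (matches: 2)
  'fox' -> in reference (ref count 3, used 3/3) -> match (matches: 3)
  'tree' -> not in reference -> no match (matches: 3)
  'quickly' -> in reference (ref count 2, used 1/2) -> match (matches: 4)
  'tree' -> not in reference -> no match (matches: 4)
  'quickly' -> in reference (ref count 2, used 2/2) -> match (matches: 5)
  'fish' -> not in reference -> no match (matches: 5)
  'quickly' -> ref count 2 already used up (2/2) -> clipped, no match (matches: 5)
Clipped matches: 5, Candidate length: 10
Precision = 5/10 = 1/2

1/2


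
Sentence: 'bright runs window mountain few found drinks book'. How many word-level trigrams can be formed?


Word trigrams from [8] words:
  Trigram 1: (bright runs window)
  Trigram 2: (runs window mountain)
  Trigram 3: (window mountain few)
  Trigram 4: (mountain few found)
  Trigram 5: (few found drinks)
  Trigram 6: (found drinks book)
Total word trigrams: 8 - 2 = 6

6
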